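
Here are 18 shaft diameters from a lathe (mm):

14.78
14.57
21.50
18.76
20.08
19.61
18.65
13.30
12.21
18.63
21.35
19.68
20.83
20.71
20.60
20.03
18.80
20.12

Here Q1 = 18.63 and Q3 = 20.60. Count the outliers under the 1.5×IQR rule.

IQR = 1.97; fences at 18.63 − 2.955 = 15.675 and 20.60 + 2.955 = 23.555.
Outside the cutoffs: 12.21, 13.30, 14.57, 14.78.

4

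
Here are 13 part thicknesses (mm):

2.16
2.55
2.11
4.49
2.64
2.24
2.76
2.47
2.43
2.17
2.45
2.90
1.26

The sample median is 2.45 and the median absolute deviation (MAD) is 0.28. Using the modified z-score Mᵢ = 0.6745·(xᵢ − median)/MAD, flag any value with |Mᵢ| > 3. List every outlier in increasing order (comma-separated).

|Mᵢ| > 3 ⇔ |xᵢ − 2.45| > 3·0.28/0.6745 = 1.25.
So outliers lie outside [1.20, 3.70].
4.49: M = 4.91 → outlier.

4.49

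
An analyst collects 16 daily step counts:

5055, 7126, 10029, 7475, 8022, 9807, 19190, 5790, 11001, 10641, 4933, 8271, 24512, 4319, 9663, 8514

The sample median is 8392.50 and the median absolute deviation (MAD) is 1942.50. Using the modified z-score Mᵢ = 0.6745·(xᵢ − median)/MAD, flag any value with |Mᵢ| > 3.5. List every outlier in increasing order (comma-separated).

|Mᵢ| > 3.5 ⇔ |xᵢ − 8392.50| > 3.5·1942.50/0.6745 = 10079.69.
So outliers lie outside [-1687.19, 18472.19].
19190: M = 3.75 → outlier.
24512: M = 5.60 → outlier.

19190, 24512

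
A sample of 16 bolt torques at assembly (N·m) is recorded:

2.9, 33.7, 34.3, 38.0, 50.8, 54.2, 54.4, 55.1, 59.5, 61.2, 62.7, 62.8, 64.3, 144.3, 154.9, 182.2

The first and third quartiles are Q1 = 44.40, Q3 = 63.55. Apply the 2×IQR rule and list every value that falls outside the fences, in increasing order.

IQR = Q3 − Q1 = 63.55 − 44.40 = 19.15.
Lower fence = Q1 − 2·IQR = 44.40 − 38.30 = 6.10.
Upper fence = Q3 + 2·IQR = 63.55 + 38.30 = 101.85.
2.9 < 6.10 → outlier.
144.3 > 101.85 → outlier.
154.9 > 101.85 → outlier.
182.2 > 101.85 → outlier.
All remaining values lie within [6.10, 101.85].

2.9, 144.3, 154.9, 182.2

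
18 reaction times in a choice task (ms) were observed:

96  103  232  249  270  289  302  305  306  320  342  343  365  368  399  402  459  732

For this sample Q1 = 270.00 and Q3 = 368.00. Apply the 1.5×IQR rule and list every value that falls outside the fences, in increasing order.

96, 103, 732

IQR = Q3 − Q1 = 368.00 − 270.00 = 98.00.
Lower fence = Q1 − 1.5·IQR = 270.00 − 147.00 = 123.00.
Upper fence = Q3 + 1.5·IQR = 368.00 + 147.00 = 515.00.
96 < 123.00 → outlier.
103 < 123.00 → outlier.
732 > 515.00 → outlier.
All remaining values lie within [123.00, 515.00].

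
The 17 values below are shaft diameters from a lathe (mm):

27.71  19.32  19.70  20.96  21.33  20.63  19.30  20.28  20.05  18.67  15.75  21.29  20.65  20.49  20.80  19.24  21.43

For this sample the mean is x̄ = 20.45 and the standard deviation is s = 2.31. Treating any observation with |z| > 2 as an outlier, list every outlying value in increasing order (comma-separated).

15.75, 27.71

Cutoffs at x̄ ± 2s: 20.45 ± 2·2.31 = [15.83, 25.07].
15.75: z = -2.03, |z| > 2 → outlier.
27.71: z = 3.14, |z| > 2 → outlier.
Every other value lies within [15.83, 25.07].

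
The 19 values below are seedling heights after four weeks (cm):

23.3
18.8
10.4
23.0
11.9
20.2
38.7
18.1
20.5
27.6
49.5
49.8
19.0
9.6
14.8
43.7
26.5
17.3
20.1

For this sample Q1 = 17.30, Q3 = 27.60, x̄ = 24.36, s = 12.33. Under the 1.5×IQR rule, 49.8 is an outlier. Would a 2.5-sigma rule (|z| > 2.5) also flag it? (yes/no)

no

z = (49.8 − 24.36) / 12.33 = 2.06.
|z| = 2.06 ≤ 2.5.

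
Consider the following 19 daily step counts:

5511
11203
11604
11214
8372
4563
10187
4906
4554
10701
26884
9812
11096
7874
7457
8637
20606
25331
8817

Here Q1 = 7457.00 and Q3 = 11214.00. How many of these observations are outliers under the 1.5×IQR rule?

IQR = 3757.00; fences at 7457.00 − 5635.50 = 1821.50 and 11214.00 + 5635.50 = 16849.50.
Outside the cutoffs: 20606, 25331, 26884.

3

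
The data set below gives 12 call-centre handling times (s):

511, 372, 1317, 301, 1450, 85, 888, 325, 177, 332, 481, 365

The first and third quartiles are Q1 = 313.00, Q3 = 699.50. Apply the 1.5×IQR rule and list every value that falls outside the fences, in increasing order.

IQR = Q3 − Q1 = 699.50 − 313.00 = 386.50.
Lower fence = Q1 − 1.5·IQR = 313.00 − 579.75 = -266.75.
Upper fence = Q3 + 1.5·IQR = 699.50 + 579.75 = 1279.25.
1317 > 1279.25 → outlier.
1450 > 1279.25 → outlier.
All remaining values lie within [-266.75, 1279.25].

1317, 1450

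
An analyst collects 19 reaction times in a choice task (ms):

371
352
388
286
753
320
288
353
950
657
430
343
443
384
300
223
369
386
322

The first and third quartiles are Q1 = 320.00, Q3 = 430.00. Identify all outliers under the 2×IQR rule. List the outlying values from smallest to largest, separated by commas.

657, 753, 950

IQR = Q3 − Q1 = 430.00 − 320.00 = 110.00.
Lower fence = Q1 − 2·IQR = 320.00 − 220.00 = 100.00.
Upper fence = Q3 + 2·IQR = 430.00 + 220.00 = 650.00.
657 > 650.00 → outlier.
753 > 650.00 → outlier.
950 > 650.00 → outlier.
All remaining values lie within [100.00, 650.00].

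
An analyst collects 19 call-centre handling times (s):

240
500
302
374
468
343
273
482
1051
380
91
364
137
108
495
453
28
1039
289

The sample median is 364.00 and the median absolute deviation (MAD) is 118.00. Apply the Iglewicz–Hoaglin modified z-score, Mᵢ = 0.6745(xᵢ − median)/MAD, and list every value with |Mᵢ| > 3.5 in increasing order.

|Mᵢ| > 3.5 ⇔ |xᵢ − 364.00| > 3.5·118.00/0.6745 = 612.31.
So outliers lie outside [-248.31, 976.31].
1039: M = 3.86 → outlier.
1051: M = 3.93 → outlier.

1039, 1051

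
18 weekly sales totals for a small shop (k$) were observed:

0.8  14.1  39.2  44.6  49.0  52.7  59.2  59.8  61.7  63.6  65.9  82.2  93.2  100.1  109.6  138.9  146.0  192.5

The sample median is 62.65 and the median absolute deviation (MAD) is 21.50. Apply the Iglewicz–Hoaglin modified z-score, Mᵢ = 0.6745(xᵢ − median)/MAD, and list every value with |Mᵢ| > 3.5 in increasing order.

192.5

|Mᵢ| > 3.5 ⇔ |xᵢ − 62.65| > 3.5·21.50/0.6745 = 111.56.
So outliers lie outside [-48.91, 174.21].
192.5: M = 4.07 → outlier.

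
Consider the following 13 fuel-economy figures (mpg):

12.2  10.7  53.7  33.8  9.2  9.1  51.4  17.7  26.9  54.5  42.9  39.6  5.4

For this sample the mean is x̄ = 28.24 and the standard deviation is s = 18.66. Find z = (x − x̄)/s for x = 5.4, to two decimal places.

-1.22

z = (5.4 − 28.24) / 18.66 = -1.22.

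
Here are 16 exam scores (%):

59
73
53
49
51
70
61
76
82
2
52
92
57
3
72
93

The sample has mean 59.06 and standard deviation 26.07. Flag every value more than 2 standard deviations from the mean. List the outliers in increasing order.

Cutoffs at x̄ ± 2s: 59.06 ± 2·26.07 = [6.92, 111.20].
2: z = -2.19, |z| > 2 → outlier.
3: z = -2.15, |z| > 2 → outlier.
Every other value lies within [6.92, 111.20].

2, 3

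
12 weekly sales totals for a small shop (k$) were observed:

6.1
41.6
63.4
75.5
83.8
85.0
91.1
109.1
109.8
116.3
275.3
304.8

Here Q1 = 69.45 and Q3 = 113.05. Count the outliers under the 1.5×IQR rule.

2

IQR = 43.60; fences at 69.45 − 65.40 = 4.05 and 113.05 + 65.40 = 178.45.
Outside the cutoffs: 275.3, 304.8.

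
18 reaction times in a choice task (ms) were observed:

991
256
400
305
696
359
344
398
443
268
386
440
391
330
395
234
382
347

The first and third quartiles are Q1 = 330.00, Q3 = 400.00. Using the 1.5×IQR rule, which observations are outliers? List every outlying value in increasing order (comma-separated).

696, 991

IQR = Q3 − Q1 = 400.00 − 330.00 = 70.00.
Lower fence = Q1 − 1.5·IQR = 330.00 − 105.00 = 225.00.
Upper fence = Q3 + 1.5·IQR = 400.00 + 105.00 = 505.00.
696 > 505.00 → outlier.
991 > 505.00 → outlier.
All remaining values lie within [225.00, 505.00].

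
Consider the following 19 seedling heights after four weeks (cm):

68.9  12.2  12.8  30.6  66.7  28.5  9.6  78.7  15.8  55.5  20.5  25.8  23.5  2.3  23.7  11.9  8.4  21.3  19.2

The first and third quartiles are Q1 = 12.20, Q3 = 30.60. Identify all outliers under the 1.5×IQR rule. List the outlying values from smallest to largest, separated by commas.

IQR = Q3 − Q1 = 30.60 − 12.20 = 18.40.
Lower fence = Q1 − 1.5·IQR = 12.20 − 27.60 = -15.40.
Upper fence = Q3 + 1.5·IQR = 30.60 + 27.60 = 58.20.
66.7 > 58.20 → outlier.
68.9 > 58.20 → outlier.
78.7 > 58.20 → outlier.
All remaining values lie within [-15.40, 58.20].

66.7, 68.9, 78.7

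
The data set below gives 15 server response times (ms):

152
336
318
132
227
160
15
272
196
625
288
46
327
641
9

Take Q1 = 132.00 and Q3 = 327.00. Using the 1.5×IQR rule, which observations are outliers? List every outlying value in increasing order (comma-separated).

625, 641

IQR = Q3 − Q1 = 327.00 − 132.00 = 195.00.
Lower fence = Q1 − 1.5·IQR = 132.00 − 292.50 = -160.50.
Upper fence = Q3 + 1.5·IQR = 327.00 + 292.50 = 619.50.
625 > 619.50 → outlier.
641 > 619.50 → outlier.
All remaining values lie within [-160.50, 619.50].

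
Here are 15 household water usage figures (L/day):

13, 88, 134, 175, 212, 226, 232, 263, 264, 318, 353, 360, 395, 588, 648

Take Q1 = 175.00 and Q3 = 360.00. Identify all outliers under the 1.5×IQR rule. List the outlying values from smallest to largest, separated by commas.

648

IQR = Q3 − Q1 = 360.00 − 175.00 = 185.00.
Lower fence = Q1 − 1.5·IQR = 175.00 − 277.50 = -102.50.
Upper fence = Q3 + 1.5·IQR = 360.00 + 277.50 = 637.50.
648 > 637.50 → outlier.
All remaining values lie within [-102.50, 637.50].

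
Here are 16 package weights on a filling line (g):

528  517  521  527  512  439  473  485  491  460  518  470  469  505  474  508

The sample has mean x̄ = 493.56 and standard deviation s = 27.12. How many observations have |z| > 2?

Cutoffs: x̄ ± 2s = [439.32, 547.80].
Outside the cutoffs: 439.

1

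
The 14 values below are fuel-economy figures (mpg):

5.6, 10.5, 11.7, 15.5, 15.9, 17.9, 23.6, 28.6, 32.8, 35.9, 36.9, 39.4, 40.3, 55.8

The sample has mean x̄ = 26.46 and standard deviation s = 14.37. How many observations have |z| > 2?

Cutoffs: x̄ ± 2s = [-2.28, 55.20].
Outside the cutoffs: 55.8.

1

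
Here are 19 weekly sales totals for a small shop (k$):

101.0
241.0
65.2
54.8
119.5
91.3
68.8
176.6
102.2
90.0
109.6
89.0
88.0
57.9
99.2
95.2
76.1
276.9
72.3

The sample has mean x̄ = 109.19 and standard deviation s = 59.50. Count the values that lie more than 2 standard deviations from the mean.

2

Cutoffs: x̄ ± 2s = [-9.81, 228.19].
Outside the cutoffs: 241.0, 276.9.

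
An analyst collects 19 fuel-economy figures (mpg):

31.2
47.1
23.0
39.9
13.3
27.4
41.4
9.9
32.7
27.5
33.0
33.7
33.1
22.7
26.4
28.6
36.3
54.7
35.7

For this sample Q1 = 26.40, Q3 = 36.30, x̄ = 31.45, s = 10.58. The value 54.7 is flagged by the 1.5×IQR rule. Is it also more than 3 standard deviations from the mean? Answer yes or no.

z = (54.7 − 31.45) / 10.58 = 2.20.
|z| = 2.20 ≤ 3.

no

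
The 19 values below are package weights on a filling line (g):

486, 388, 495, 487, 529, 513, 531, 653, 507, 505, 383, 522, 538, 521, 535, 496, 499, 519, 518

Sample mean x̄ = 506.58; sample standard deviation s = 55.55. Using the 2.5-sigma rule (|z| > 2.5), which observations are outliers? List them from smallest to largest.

Cutoffs at x̄ ± 2.5s: 506.58 ± 2.5·55.55 = [367.705, 645.455].
653: z = 2.64, |z| > 2.5 → outlier.
Every other value lies within [367.705, 645.455].

653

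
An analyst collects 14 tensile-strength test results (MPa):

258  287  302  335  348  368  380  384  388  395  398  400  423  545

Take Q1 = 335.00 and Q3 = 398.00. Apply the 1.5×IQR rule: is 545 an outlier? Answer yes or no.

IQR = Q3 − Q1 = 398.00 − 335.00 = 63.00.
Lower fence = Q1 − 1.5·IQR = 335.00 − 94.50 = 240.50.
Upper fence = Q3 + 1.5·IQR = 398.00 + 94.50 = 492.50.
545 lies above the upper fence.

yes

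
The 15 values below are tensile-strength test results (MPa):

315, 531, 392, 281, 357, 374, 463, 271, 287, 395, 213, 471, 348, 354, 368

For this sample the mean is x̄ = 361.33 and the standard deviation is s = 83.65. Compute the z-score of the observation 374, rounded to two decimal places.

z = (374 − 361.33) / 83.65 = 0.15.

0.15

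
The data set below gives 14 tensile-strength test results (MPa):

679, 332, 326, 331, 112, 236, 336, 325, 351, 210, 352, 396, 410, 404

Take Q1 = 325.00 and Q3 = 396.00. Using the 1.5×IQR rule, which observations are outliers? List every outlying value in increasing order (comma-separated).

112, 210, 679

IQR = Q3 − Q1 = 396.00 − 325.00 = 71.00.
Lower fence = Q1 − 1.5·IQR = 325.00 − 106.50 = 218.50.
Upper fence = Q3 + 1.5·IQR = 396.00 + 106.50 = 502.50.
112 < 218.50 → outlier.
210 < 218.50 → outlier.
679 > 502.50 → outlier.
All remaining values lie within [218.50, 502.50].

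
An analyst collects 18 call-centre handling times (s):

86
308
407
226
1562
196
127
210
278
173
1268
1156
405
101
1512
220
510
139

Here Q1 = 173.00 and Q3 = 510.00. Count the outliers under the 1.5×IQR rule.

4

IQR = 337.00; fences at 173.00 − 505.50 = -332.50 and 510.00 + 505.50 = 1015.50.
Outside the cutoffs: 1156, 1268, 1512, 1562.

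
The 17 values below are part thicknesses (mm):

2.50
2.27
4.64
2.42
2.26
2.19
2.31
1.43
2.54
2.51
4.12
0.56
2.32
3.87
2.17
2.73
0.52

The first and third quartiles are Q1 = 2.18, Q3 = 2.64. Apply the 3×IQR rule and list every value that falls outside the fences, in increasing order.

0.52, 0.56, 4.12, 4.64

IQR = Q3 − Q1 = 2.64 − 2.18 = 0.46.
Lower fence = Q1 − 3·IQR = 2.18 − 1.38 = 0.80.
Upper fence = Q3 + 3·IQR = 2.64 + 1.38 = 4.02.
0.52 < 0.80 → outlier.
0.56 < 0.80 → outlier.
4.12 > 4.02 → outlier.
4.64 > 4.02 → outlier.
All remaining values lie within [0.80, 4.02].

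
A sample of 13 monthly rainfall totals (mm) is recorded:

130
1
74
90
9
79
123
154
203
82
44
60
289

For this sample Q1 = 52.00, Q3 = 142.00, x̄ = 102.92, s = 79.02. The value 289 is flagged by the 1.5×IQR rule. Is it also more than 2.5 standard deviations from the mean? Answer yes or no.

no

z = (289 − 102.92) / 79.02 = 2.35.
|z| = 2.35 ≤ 2.5.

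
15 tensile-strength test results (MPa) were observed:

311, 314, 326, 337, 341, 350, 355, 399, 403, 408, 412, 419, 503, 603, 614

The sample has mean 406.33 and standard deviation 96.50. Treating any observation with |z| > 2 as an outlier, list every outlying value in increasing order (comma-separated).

603, 614

Cutoffs at x̄ ± 2s: 406.33 ± 2·96.50 = [213.33, 599.33].
603: z = 2.04, |z| > 2 → outlier.
614: z = 2.15, |z| > 2 → outlier.
Every other value lies within [213.33, 599.33].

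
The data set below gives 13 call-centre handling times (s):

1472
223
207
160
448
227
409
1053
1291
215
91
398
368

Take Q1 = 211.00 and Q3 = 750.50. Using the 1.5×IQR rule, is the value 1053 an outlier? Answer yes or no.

no

IQR = Q3 − Q1 = 750.50 − 211.00 = 539.50.
Lower fence = Q1 − 1.5·IQR = 211.00 − 809.25 = -598.25.
Upper fence = Q3 + 1.5·IQR = 750.50 + 809.25 = 1559.75.
1053 lies within [-598.25, 1559.75].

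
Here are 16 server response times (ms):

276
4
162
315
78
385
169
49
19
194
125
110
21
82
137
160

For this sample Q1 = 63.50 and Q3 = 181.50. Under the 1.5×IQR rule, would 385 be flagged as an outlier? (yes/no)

IQR = Q3 − Q1 = 181.50 − 63.50 = 118.00.
Lower fence = Q1 − 1.5·IQR = 63.50 − 177.00 = -113.50.
Upper fence = Q3 + 1.5·IQR = 181.50 + 177.00 = 358.50.
385 lies above the upper fence.

yes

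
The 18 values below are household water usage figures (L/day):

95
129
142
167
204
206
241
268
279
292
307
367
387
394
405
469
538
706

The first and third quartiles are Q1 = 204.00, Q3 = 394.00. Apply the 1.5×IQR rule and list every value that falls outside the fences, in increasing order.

IQR = Q3 − Q1 = 394.00 − 204.00 = 190.00.
Lower fence = Q1 − 1.5·IQR = 204.00 − 285.00 = -81.00.
Upper fence = Q3 + 1.5·IQR = 394.00 + 285.00 = 679.00.
706 > 679.00 → outlier.
All remaining values lie within [-81.00, 679.00].

706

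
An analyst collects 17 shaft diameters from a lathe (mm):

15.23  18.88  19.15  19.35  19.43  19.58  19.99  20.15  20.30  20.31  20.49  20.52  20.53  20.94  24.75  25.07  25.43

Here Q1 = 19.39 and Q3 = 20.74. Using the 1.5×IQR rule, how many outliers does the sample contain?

4

IQR = 1.35; fences at 19.39 − 2.025 = 17.365 and 20.74 + 2.025 = 22.765.
Outside the cutoffs: 15.23, 24.75, 25.07, 25.43.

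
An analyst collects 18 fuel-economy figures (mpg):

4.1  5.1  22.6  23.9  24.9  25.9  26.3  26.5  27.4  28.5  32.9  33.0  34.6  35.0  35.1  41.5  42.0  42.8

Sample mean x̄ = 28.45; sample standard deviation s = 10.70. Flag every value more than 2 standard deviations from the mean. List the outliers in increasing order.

Cutoffs at x̄ ± 2s: 28.45 ± 2·10.70 = [7.05, 49.85].
4.1: z = -2.28, |z| > 2 → outlier.
5.1: z = -2.18, |z| > 2 → outlier.
Every other value lies within [7.05, 49.85].

4.1, 5.1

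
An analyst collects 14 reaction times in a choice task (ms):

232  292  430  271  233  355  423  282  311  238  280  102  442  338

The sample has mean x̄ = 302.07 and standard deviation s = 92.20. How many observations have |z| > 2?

Cutoffs: x̄ ± 2s = [117.67, 486.47].
Outside the cutoffs: 102.

1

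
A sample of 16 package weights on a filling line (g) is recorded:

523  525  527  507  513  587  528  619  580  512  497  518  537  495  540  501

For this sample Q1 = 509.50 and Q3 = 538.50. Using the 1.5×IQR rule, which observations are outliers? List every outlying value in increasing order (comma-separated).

IQR = Q3 − Q1 = 538.50 − 509.50 = 29.00.
Lower fence = Q1 − 1.5·IQR = 509.50 − 43.50 = 466.00.
Upper fence = Q3 + 1.5·IQR = 538.50 + 43.50 = 582.00.
587 > 582.00 → outlier.
619 > 582.00 → outlier.
All remaining values lie within [466.00, 582.00].

587, 619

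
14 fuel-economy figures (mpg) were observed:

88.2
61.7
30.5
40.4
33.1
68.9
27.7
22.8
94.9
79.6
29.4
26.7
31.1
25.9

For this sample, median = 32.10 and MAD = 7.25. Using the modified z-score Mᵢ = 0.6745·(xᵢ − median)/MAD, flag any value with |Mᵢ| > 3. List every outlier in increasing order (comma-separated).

|Mᵢ| > 3 ⇔ |xᵢ − 32.10| > 3·7.25/0.6745 = 32.25.
So outliers lie outside [-0.15, 64.35].
68.9: M = 3.42 → outlier.
79.6: M = 4.42 → outlier.
88.2: M = 5.22 → outlier.
94.9: M = 5.84 → outlier.

68.9, 79.6, 88.2, 94.9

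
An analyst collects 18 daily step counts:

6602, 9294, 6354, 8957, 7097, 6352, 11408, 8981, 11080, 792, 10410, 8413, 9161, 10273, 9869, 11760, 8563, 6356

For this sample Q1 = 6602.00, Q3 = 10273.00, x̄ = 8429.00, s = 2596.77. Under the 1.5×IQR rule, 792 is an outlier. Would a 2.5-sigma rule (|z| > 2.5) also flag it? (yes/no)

z = (792 − 8429.00) / 2596.77 = -2.94.
|z| = 2.94 > 2.5.

yes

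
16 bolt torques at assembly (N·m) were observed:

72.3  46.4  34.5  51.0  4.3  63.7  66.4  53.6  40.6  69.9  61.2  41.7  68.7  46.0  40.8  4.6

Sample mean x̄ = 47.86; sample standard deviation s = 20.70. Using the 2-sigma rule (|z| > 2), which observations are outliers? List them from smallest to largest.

4.3, 4.6

Cutoffs at x̄ ± 2s: 47.86 ± 2·20.70 = [6.46, 89.26].
4.3: z = -2.10, |z| > 2 → outlier.
4.6: z = -2.09, |z| > 2 → outlier.
Every other value lies within [6.46, 89.26].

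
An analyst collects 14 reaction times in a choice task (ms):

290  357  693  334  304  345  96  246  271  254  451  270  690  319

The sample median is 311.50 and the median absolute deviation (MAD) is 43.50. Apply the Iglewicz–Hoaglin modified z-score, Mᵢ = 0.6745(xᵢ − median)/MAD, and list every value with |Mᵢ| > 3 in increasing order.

|Mᵢ| > 3 ⇔ |xᵢ − 311.50| > 3·43.50/0.6745 = 193.48.
So outliers lie outside [118.02, 504.98].
96: M = -3.34 → outlier.
690: M = 5.87 → outlier.
693: M = 5.92 → outlier.

96, 690, 693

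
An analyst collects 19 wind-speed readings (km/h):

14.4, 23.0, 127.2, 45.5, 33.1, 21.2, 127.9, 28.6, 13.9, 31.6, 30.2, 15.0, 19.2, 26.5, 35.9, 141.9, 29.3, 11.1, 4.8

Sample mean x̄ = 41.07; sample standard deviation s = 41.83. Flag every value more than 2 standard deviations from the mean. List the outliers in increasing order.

Cutoffs at x̄ ± 2s: 41.07 ± 2·41.83 = [-42.59, 124.73].
127.2: z = 2.06, |z| > 2 → outlier.
127.9: z = 2.08, |z| > 2 → outlier.
141.9: z = 2.41, |z| > 2 → outlier.
Every other value lies within [-42.59, 124.73].

127.2, 127.9, 141.9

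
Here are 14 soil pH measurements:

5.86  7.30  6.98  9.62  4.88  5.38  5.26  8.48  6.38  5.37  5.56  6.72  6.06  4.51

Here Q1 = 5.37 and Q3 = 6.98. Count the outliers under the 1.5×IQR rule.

IQR = 1.61; fences at 5.37 − 2.415 = 2.955 and 6.98 + 2.415 = 9.395.
Outside the cutoffs: 9.62.

1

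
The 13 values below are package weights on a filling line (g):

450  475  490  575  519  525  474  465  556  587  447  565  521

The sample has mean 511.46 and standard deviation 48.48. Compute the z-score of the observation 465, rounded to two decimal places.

-0.96

z = (465 − 511.46) / 48.48 = -0.96.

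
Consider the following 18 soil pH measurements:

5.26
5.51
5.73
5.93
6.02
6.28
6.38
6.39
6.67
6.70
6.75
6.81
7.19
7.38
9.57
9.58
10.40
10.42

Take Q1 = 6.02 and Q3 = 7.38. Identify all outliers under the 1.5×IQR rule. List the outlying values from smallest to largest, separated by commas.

IQR = Q3 − Q1 = 7.38 − 6.02 = 1.36.
Lower fence = Q1 − 1.5·IQR = 6.02 − 2.04 = 3.98.
Upper fence = Q3 + 1.5·IQR = 7.38 + 2.04 = 9.42.
9.57 > 9.42 → outlier.
9.58 > 9.42 → outlier.
10.40 > 9.42 → outlier.
10.42 > 9.42 → outlier.
All remaining values lie within [3.98, 9.42].

9.57, 9.58, 10.40, 10.42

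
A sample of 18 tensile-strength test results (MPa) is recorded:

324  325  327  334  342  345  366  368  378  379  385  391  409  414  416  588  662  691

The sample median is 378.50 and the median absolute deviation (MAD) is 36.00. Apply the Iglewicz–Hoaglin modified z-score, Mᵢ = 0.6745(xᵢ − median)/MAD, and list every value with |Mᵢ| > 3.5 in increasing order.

588, 662, 691

|Mᵢ| > 3.5 ⇔ |xᵢ − 378.50| > 3.5·36.00/0.6745 = 186.81.
So outliers lie outside [191.69, 565.31].
588: M = 3.93 → outlier.
662: M = 5.31 → outlier.
691: M = 5.86 → outlier.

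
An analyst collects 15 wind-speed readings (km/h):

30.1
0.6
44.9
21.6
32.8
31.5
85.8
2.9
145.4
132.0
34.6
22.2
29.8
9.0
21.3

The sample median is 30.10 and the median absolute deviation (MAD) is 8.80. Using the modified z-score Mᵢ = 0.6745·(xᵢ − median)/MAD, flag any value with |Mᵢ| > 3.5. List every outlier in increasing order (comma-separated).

|Mᵢ| > 3.5 ⇔ |xᵢ − 30.10| > 3.5·8.80/0.6745 = 45.66.
So outliers lie outside [-15.56, 75.76].
85.8: M = 4.27 → outlier.
132.0: M = 7.81 → outlier.
145.4: M = 8.84 → outlier.

85.8, 132.0, 145.4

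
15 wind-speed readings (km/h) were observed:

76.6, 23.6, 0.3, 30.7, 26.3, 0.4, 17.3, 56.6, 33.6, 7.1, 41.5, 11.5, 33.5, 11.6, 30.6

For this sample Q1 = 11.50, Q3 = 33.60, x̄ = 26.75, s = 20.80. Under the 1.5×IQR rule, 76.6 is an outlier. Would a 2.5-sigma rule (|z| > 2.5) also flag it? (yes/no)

no

z = (76.6 − 26.75) / 20.80 = 2.40.
|z| = 2.40 ≤ 2.5.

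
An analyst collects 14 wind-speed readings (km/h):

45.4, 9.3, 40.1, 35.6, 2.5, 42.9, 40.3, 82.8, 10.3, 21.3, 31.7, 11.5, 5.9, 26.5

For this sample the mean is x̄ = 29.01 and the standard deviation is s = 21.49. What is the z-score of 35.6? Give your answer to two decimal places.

z = (35.6 − 29.01) / 21.49 = 0.31.

0.31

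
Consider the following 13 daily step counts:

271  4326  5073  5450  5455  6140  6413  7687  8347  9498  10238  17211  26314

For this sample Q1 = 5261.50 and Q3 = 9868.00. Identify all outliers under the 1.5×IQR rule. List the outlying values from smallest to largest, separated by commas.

IQR = Q3 − Q1 = 9868.00 − 5261.50 = 4606.50.
Lower fence = Q1 − 1.5·IQR = 5261.50 − 6909.75 = -1648.25.
Upper fence = Q3 + 1.5·IQR = 9868.00 + 6909.75 = 16777.75.
17211 > 16777.75 → outlier.
26314 > 16777.75 → outlier.
All remaining values lie within [-1648.25, 16777.75].

17211, 26314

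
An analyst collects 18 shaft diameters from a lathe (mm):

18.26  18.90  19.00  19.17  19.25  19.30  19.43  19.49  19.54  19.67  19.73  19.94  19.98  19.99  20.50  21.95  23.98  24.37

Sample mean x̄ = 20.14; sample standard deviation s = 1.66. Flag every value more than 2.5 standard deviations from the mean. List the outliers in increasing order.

24.37

Cutoffs at x̄ ± 2.5s: 20.14 ± 2.5·1.66 = [15.99, 24.29].
24.37: z = 2.55, |z| > 2.5 → outlier.
Every other value lies within [15.99, 24.29].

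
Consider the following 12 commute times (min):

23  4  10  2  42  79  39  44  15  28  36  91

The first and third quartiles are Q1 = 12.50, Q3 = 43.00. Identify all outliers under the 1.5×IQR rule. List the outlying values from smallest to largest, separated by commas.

91

IQR = Q3 − Q1 = 43.00 − 12.50 = 30.50.
Lower fence = Q1 − 1.5·IQR = 12.50 − 45.75 = -33.25.
Upper fence = Q3 + 1.5·IQR = 43.00 + 45.75 = 88.75.
91 > 88.75 → outlier.
All remaining values lie within [-33.25, 88.75].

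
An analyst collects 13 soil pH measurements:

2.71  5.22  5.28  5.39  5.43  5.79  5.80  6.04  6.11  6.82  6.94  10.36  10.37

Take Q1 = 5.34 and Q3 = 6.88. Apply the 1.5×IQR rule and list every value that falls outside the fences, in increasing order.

IQR = Q3 − Q1 = 6.88 − 5.34 = 1.54.
Lower fence = Q1 − 1.5·IQR = 5.34 − 2.31 = 3.03.
Upper fence = Q3 + 1.5·IQR = 6.88 + 2.31 = 9.19.
2.71 < 3.03 → outlier.
10.36 > 9.19 → outlier.
10.37 > 9.19 → outlier.
All remaining values lie within [3.03, 9.19].

2.71, 10.36, 10.37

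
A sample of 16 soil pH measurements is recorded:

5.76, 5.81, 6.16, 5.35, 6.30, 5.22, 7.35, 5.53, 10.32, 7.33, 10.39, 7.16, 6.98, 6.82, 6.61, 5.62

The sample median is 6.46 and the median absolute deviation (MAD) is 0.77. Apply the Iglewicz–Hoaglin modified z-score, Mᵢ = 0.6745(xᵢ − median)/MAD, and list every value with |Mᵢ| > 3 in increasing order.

10.32, 10.39

|Mᵢ| > 3 ⇔ |xᵢ − 6.46| > 3·0.77/0.6745 = 3.42.
So outliers lie outside [3.04, 9.88].
10.32: M = 3.38 → outlier.
10.39: M = 3.44 → outlier.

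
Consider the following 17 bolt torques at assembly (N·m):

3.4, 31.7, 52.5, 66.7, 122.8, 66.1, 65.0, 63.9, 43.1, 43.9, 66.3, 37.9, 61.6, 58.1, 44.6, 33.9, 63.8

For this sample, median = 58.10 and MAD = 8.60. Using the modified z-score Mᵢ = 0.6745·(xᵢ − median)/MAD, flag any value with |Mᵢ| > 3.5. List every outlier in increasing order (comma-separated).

|Mᵢ| > 3.5 ⇔ |xᵢ − 58.10| > 3.5·8.60/0.6745 = 44.63.
So outliers lie outside [13.47, 102.73].
3.4: M = -4.29 → outlier.
122.8: M = 5.07 → outlier.

3.4, 122.8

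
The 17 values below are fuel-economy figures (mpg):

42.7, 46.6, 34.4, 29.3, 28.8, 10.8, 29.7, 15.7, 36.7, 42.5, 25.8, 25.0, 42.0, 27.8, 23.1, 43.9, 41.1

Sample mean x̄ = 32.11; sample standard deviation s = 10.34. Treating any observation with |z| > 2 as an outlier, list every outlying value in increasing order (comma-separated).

Cutoffs at x̄ ± 2s: 32.11 ± 2·10.34 = [11.43, 52.79].
10.8: z = -2.06, |z| > 2 → outlier.
Every other value lies within [11.43, 52.79].

10.8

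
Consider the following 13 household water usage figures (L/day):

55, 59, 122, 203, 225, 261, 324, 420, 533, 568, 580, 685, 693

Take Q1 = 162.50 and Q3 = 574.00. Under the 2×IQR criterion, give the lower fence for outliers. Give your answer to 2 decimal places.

IQR = Q3 − Q1 = 574.00 − 162.50 = 411.50.
Lower fence = Q1 − 2·IQR = 162.50 − 823.00 = -660.50.
Upper fence = Q3 + 2·IQR = 574.00 + 823.00 = 1397.00.

-660.50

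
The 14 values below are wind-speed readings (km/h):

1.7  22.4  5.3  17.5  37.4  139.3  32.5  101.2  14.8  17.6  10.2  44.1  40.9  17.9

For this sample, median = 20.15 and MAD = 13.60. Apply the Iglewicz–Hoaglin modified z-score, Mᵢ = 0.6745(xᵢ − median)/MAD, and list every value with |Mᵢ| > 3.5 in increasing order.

101.2, 139.3

|Mᵢ| > 3.5 ⇔ |xᵢ − 20.15| > 3.5·13.60/0.6745 = 70.57.
So outliers lie outside [-50.42, 90.72].
101.2: M = 4.02 → outlier.
139.3: M = 5.91 → outlier.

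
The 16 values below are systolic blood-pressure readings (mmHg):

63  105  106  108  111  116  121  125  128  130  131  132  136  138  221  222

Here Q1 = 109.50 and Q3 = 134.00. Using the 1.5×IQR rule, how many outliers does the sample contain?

3

IQR = 24.50; fences at 109.50 − 36.75 = 72.75 and 134.00 + 36.75 = 170.75.
Outside the cutoffs: 63, 221, 222.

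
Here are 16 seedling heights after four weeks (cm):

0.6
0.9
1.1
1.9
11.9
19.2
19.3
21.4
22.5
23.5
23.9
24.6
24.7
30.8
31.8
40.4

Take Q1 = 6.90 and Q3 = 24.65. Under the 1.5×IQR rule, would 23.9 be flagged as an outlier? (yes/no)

IQR = Q3 − Q1 = 24.65 − 6.90 = 17.75.
Lower fence = Q1 − 1.5·IQR = 6.90 − 26.625 = -19.725.
Upper fence = Q3 + 1.5·IQR = 24.65 + 26.625 = 51.275.
23.9 lies within [-19.725, 51.275].

no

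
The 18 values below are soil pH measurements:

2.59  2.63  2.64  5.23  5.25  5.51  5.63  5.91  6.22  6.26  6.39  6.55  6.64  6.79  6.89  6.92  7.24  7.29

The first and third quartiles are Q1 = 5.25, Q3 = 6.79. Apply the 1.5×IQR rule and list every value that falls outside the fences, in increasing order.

IQR = Q3 − Q1 = 6.79 − 5.25 = 1.54.
Lower fence = Q1 − 1.5·IQR = 5.25 − 2.31 = 2.94.
Upper fence = Q3 + 1.5·IQR = 6.79 + 2.31 = 9.10.
2.59 < 2.94 → outlier.
2.63 < 2.94 → outlier.
2.64 < 2.94 → outlier.
All remaining values lie within [2.94, 9.10].

2.59, 2.63, 2.64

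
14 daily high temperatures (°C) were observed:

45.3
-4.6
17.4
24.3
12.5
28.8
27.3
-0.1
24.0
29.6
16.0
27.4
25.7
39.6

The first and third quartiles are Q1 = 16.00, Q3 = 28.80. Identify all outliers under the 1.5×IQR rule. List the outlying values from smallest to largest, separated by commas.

-4.6

IQR = Q3 − Q1 = 28.80 − 16.00 = 12.80.
Lower fence = Q1 − 1.5·IQR = 16.00 − 19.20 = -3.20.
Upper fence = Q3 + 1.5·IQR = 28.80 + 19.20 = 48.00.
-4.6 < -3.20 → outlier.
All remaining values lie within [-3.20, 48.00].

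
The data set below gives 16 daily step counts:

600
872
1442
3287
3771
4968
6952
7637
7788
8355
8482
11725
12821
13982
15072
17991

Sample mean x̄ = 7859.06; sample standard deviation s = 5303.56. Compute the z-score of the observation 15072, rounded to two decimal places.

z = (15072 − 7859.06) / 5303.56 = 1.36.

1.36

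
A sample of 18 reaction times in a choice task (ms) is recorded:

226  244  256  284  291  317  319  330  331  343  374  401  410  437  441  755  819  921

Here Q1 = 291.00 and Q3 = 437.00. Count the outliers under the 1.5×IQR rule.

IQR = 146.00; fences at 291.00 − 219.00 = 72.00 and 437.00 + 219.00 = 656.00.
Outside the cutoffs: 755, 819, 921.

3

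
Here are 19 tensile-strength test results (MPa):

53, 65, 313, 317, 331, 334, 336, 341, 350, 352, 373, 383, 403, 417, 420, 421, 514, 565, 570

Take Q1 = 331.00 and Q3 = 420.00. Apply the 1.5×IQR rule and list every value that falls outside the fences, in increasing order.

53, 65, 565, 570

IQR = Q3 − Q1 = 420.00 − 331.00 = 89.00.
Lower fence = Q1 − 1.5·IQR = 331.00 − 133.50 = 197.50.
Upper fence = Q3 + 1.5·IQR = 420.00 + 133.50 = 553.50.
53 < 197.50 → outlier.
65 < 197.50 → outlier.
565 > 553.50 → outlier.
570 > 553.50 → outlier.
All remaining values lie within [197.50, 553.50].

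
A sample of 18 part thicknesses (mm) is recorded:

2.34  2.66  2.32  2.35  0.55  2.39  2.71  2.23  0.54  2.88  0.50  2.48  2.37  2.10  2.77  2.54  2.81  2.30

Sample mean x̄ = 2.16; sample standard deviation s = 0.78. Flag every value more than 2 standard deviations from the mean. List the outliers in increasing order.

0.50, 0.54, 0.55

Cutoffs at x̄ ± 2s: 2.16 ± 2·0.78 = [0.60, 3.72].
0.50: z = -2.13, |z| > 2 → outlier.
0.54: z = -2.08, |z| > 2 → outlier.
0.55: z = -2.06, |z| > 2 → outlier.
Every other value lies within [0.60, 3.72].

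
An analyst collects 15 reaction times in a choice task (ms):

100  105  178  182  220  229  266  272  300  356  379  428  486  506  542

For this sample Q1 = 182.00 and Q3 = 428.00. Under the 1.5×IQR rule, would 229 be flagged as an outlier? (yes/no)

IQR = Q3 − Q1 = 428.00 − 182.00 = 246.00.
Lower fence = Q1 − 1.5·IQR = 182.00 − 369.00 = -187.00.
Upper fence = Q3 + 1.5·IQR = 428.00 + 369.00 = 797.00.
229 lies within [-187.00, 797.00].

no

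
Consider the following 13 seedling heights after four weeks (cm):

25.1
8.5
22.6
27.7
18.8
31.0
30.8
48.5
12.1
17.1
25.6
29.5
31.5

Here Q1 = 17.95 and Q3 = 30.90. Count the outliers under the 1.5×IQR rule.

0

IQR = 12.95; fences at 17.95 − 19.425 = -1.475 and 30.90 + 19.425 = 50.325.
Every value lies within the cutoffs.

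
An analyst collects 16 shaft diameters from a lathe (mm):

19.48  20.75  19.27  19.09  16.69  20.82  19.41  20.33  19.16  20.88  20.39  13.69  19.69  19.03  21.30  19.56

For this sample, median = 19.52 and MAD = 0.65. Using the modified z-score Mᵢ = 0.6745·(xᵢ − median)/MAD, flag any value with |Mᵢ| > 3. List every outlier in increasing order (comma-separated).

|Mᵢ| > 3 ⇔ |xᵢ − 19.52| > 3·0.65/0.6745 = 2.89.
So outliers lie outside [16.63, 22.41].
13.69: M = -6.05 → outlier.

13.69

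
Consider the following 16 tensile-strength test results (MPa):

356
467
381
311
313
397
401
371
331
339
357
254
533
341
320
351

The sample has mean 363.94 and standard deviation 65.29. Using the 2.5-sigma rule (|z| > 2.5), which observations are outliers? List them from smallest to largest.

533

Cutoffs at x̄ ± 2.5s: 363.94 ± 2.5·65.29 = [200.715, 527.165].
533: z = 2.59, |z| > 2.5 → outlier.
Every other value lies within [200.715, 527.165].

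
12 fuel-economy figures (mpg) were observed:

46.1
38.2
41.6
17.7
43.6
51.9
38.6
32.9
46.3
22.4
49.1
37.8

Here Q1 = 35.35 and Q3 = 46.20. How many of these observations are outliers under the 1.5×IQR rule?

1

IQR = 10.85; fences at 35.35 − 16.275 = 19.075 and 46.20 + 16.275 = 62.475.
Outside the cutoffs: 17.7.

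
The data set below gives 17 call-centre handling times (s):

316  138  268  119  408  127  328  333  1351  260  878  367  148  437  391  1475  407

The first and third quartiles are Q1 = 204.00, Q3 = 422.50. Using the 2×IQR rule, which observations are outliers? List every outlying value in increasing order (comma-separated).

878, 1351, 1475

IQR = Q3 − Q1 = 422.50 − 204.00 = 218.50.
Lower fence = Q1 − 2·IQR = 204.00 − 437.00 = -233.00.
Upper fence = Q3 + 2·IQR = 422.50 + 437.00 = 859.50.
878 > 859.50 → outlier.
1351 > 859.50 → outlier.
1475 > 859.50 → outlier.
All remaining values lie within [-233.00, 859.50].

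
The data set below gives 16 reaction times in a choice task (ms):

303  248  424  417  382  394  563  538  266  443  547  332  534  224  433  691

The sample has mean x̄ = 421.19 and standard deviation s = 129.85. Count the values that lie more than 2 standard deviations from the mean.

1

Cutoffs: x̄ ± 2s = [161.49, 680.89].
Outside the cutoffs: 691.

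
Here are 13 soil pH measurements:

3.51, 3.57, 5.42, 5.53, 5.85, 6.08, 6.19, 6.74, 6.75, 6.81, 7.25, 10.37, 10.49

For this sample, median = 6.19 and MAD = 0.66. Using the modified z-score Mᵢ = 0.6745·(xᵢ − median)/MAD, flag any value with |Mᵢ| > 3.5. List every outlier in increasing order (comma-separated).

|Mᵢ| > 3.5 ⇔ |xᵢ − 6.19| > 3.5·0.66/0.6745 = 3.42.
So outliers lie outside [2.77, 9.61].
10.37: M = 4.27 → outlier.
10.49: M = 4.39 → outlier.

10.37, 10.49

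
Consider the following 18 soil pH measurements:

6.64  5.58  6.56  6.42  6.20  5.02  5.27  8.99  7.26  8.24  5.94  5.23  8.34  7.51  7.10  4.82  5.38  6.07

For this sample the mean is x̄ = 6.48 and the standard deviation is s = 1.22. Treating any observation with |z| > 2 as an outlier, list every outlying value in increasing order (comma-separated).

Cutoffs at x̄ ± 2s: 6.48 ± 2·1.22 = [4.04, 8.92].
8.99: z = 2.06, |z| > 2 → outlier.
Every other value lies within [4.04, 8.92].

8.99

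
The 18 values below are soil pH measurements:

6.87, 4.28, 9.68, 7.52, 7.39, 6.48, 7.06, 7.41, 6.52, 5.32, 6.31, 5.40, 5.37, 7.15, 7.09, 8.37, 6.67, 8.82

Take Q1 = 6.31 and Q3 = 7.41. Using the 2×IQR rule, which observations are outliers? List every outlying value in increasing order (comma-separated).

IQR = Q3 − Q1 = 7.41 − 6.31 = 1.10.
Lower fence = Q1 − 2·IQR = 6.31 − 2.20 = 4.11.
Upper fence = Q3 + 2·IQR = 7.41 + 2.20 = 9.61.
9.68 > 9.61 → outlier.
All remaining values lie within [4.11, 9.61].

9.68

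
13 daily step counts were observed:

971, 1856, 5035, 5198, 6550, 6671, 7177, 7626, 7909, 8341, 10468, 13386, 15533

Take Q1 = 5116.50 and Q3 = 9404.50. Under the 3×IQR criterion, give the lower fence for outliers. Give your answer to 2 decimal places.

-7747.50

IQR = Q3 − Q1 = 9404.50 − 5116.50 = 4288.00.
Lower fence = Q1 − 3·IQR = 5116.50 − 12864.00 = -7747.50.
Upper fence = Q3 + 3·IQR = 9404.50 + 12864.00 = 22268.50.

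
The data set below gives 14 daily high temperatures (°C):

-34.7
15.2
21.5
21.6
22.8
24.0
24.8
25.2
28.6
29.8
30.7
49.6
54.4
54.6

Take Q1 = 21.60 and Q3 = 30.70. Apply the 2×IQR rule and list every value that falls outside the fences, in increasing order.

-34.7, 49.6, 54.4, 54.6

IQR = Q3 − Q1 = 30.70 − 21.60 = 9.10.
Lower fence = Q1 − 2·IQR = 21.60 − 18.20 = 3.40.
Upper fence = Q3 + 2·IQR = 30.70 + 18.20 = 48.90.
-34.7 < 3.40 → outlier.
49.6 > 48.90 → outlier.
54.4 > 48.90 → outlier.
54.6 > 48.90 → outlier.
All remaining values lie within [3.40, 48.90].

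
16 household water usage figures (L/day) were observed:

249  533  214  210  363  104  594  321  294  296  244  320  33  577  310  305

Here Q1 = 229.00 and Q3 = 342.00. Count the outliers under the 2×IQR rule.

2

IQR = 113.00; fences at 229.00 − 226.00 = 3.00 and 342.00 + 226.00 = 568.00.
Outside the cutoffs: 577, 594.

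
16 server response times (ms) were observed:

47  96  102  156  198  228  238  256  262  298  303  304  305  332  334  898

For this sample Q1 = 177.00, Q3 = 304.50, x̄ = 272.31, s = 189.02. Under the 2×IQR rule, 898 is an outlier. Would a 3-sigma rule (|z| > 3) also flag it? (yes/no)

z = (898 − 272.31) / 189.02 = 3.31.
|z| = 3.31 > 3.

yes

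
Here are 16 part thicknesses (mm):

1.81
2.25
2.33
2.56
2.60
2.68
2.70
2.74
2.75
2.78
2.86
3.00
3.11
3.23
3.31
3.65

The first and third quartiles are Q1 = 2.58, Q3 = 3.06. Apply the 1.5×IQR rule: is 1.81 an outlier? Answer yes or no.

yes

IQR = Q3 − Q1 = 3.06 − 2.58 = 0.48.
Lower fence = Q1 − 1.5·IQR = 2.58 − 0.72 = 1.86.
Upper fence = Q3 + 1.5·IQR = 3.06 + 0.72 = 3.78.
1.81 lies below the lower fence.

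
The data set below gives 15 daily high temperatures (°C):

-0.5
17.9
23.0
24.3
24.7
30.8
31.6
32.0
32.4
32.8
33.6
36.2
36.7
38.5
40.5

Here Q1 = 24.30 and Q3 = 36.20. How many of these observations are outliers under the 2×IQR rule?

1

IQR = 11.90; fences at 24.30 − 23.80 = 0.50 and 36.20 + 23.80 = 60.00.
Outside the cutoffs: -0.5.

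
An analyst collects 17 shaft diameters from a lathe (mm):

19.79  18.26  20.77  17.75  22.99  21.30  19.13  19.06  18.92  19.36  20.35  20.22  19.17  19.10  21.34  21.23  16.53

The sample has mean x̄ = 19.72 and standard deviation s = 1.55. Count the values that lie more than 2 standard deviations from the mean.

Cutoffs: x̄ ± 2s = [16.62, 22.82].
Outside the cutoffs: 16.53, 22.99.

2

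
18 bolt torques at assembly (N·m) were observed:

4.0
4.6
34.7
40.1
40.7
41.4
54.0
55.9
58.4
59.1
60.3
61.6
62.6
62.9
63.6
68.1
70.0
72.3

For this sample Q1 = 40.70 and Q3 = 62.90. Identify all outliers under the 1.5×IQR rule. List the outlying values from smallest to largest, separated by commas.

IQR = Q3 − Q1 = 62.90 − 40.70 = 22.20.
Lower fence = Q1 − 1.5·IQR = 40.70 − 33.30 = 7.40.
Upper fence = Q3 + 1.5·IQR = 62.90 + 33.30 = 96.20.
4.0 < 7.40 → outlier.
4.6 < 7.40 → outlier.
All remaining values lie within [7.40, 96.20].

4.0, 4.6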